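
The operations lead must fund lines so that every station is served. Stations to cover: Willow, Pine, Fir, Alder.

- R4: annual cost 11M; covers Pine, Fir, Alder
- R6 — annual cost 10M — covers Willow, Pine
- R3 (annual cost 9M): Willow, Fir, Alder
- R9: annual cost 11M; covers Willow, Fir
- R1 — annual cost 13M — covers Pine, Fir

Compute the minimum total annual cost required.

This is an integer covering problem.
Choose R6 and R3: together they cover Willow, Pine, Fir, Alder — every station.
Total annual cost: 10 + 9 = 19.
No cover costs less than 19.

19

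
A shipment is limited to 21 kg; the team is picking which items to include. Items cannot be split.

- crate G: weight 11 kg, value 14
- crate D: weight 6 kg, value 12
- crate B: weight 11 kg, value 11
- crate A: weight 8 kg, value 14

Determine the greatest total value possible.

28

This is a 0-1 knapsack instance.
Take crate G and crate A: weight 11 + 8 = 19 ≤ 21, value 14 + 14 = 28.
No other feasible combination does better.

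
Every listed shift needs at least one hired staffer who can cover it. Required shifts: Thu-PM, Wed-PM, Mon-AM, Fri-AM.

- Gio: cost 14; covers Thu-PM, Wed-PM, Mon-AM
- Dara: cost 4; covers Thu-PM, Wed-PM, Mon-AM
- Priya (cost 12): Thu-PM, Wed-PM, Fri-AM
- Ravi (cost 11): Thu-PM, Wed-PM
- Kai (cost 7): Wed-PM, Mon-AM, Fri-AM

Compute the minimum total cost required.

11

Choose Dara and Kai: together they cover Thu-PM, Wed-PM, Mon-AM, Fri-AM — every shift.
Total cost: 4 + 7 = 11.
No cover costs less than 11.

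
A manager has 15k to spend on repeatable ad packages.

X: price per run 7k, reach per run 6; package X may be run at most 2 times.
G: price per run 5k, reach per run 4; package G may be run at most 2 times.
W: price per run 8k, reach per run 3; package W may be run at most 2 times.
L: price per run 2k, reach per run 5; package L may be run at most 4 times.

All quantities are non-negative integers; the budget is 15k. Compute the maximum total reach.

26

L has the best ratio (5/2); taking only L gives at most 4×5 = 20 (stopped by the supply cap of 4).
Mixing does better — 1×X and 4×L: price 15 ≤ 15, reach 1·6 + 4·5 = 26.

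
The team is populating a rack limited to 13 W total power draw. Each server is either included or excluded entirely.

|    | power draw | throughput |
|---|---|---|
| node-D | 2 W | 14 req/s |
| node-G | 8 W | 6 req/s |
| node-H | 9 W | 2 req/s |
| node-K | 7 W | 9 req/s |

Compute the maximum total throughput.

23

Take node-D and node-K: power draw 2 + 7 = 9 ≤ 13, throughput 14 + 9 = 23.
No other feasible combination does better.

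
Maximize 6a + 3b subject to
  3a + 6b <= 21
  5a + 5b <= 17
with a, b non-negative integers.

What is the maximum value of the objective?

The continuous relaxation peaks at (3.4, 0) with value 20.40; rounding to a feasible lattice point costs some objective.
(a,b)=(3,0) is feasible, giving 18.
(a,b)=(2,1) is feasible, giving 15.
(a,b)=(2,0) is feasible, giving 12.
The best lattice point is (3,0), giving 18.

18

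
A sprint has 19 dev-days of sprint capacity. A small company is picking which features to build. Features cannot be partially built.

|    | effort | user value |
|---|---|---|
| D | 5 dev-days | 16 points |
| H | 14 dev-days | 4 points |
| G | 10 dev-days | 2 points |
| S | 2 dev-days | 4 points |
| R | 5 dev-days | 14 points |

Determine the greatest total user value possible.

D + R: effort 5 + 5 = 10 ≤ 19, user value 16 + 14 = 30.
D + S + R: effort 5 + 2 + 5 = 12 ≤ 19, user value 16 + 4 + 14 = 34.
Best is D, S, and R with total user value 34.

34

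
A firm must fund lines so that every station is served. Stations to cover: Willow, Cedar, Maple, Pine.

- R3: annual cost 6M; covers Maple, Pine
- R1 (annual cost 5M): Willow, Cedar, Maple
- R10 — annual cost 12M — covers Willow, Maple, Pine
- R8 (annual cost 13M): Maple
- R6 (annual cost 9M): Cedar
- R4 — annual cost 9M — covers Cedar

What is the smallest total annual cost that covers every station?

11

Choose R3 and R1: together they cover Willow, Cedar, Maple, Pine — every station.
Total annual cost: 6 + 5 = 11.
No cover costs less than 11.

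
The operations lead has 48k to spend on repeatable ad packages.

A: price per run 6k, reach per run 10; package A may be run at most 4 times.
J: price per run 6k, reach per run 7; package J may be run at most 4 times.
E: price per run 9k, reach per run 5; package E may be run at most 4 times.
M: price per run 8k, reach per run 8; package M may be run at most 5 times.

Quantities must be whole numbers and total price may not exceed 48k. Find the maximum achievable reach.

68

A has the best ratio (10/6); taking only A gives at most 4×10 = 40 (stopped by the supply cap of 4).
Mixing does better — 4×A and 4×J: price 48 ≤ 48, reach 4·10 + 4·7 = 68.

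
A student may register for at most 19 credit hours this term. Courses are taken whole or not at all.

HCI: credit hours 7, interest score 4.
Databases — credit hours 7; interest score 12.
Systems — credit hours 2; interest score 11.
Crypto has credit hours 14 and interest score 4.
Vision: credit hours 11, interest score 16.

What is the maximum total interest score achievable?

28

Allowing fractional choices, the relaxed optimum would be about 37.5, but courses are indivisible.
Systems + Vision: credit hours 2 + 11 = 13 ≤ 19, interest score 11 + 16 = 27.
Databases + Vision: credit hours 7 + 11 = 18 ≤ 19, interest score 12 + 16 = 28.
Best is Databases and Vision with total interest score 28.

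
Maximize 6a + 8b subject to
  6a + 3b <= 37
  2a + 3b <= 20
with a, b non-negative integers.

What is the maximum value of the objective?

56

(a,b)=(4,4): 6·4+3·4=36≤37, 2·4+3·4=20≤20, objective 56.
(a,b)=(3,4): 6·3+3·4=30≤37, 2·3+3·4=18≤20, objective 50.
The best lattice point is (4,4), giving 56.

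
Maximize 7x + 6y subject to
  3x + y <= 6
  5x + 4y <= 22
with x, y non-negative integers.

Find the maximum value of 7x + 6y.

30

The continuous relaxation peaks at (0, 5.5) with value 33.00; rounding to a feasible lattice point costs some objective.
(x,y)=(0,5): 3·0+1·5=5≤6, 5·0+4·5=20≤22, objective 30.
(x,y)=(0,4): 3·0+1·4=4≤6, 5·0+4·4=16≤22, objective 24.
The best lattice point is (0,5), giving 30.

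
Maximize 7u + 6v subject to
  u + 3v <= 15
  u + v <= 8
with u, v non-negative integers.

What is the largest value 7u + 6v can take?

(u,v)=(8,0): 1·8+3·0=8≤15, 1·8+1·0=8≤8, objective 56.
(u,v)=(7,1): 1·7+3·1=10≤15, 1·7+1·1=8≤8, objective 55.
(u,v)=(7,0): 1·7+3·0=7≤15, 1·7+1·0=7≤8, objective 49.
Maximum is 56 at (u,v)=(8,0).

56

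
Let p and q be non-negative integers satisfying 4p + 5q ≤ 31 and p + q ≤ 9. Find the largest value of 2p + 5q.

30

The continuous relaxation peaks at (0, 6.2) with value 31.00; rounding to a feasible lattice point costs some objective.
(p,q)=(0,6): 4·0+5·6=30≤31, 1·0+1·6=6≤9, objective 30.
(p,q)=(1,5): 4·1+5·5=29≤31, 1·1+1·5=6≤9, objective 27.
The best lattice point is (0,6), giving 30.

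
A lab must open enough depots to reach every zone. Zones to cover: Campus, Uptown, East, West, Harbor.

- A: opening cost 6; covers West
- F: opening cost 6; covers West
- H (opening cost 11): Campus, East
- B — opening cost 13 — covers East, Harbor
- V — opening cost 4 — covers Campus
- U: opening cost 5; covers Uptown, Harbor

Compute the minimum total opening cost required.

Choose A, H, and U: together they cover Campus, Uptown, East, West, Harbor — every zone.
Total opening cost: 6 + 11 + 5 = 22.

22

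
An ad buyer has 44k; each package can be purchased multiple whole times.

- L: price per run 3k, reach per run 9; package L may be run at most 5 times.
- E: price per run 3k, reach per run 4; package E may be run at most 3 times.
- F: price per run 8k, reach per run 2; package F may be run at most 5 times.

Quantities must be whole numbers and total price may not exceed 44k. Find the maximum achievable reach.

61

5×L, 3×E, and 1×F: price 32 ≤ 44, reach 5·9 + 3·4 + 1·2 = 59.
5×L, 3×E, and 2×F: price 40 ≤ 44, reach 5·9 + 3·4 + 2·2 = 61.
Best is 61.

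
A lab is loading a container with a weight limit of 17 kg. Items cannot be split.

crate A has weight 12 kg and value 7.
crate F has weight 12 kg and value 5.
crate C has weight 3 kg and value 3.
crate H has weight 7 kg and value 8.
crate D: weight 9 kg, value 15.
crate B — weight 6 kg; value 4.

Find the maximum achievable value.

23

Allowing fractional choices, the relaxed optimum would be about 24.0, but items are indivisible.
crate C + crate D: weight 3 + 9 = 12 ≤ 17, value 3 + 15 = 18.
crate D + crate B: weight 9 + 6 = 15 ≤ 17, value 15 + 4 = 19.
crate H + crate D: weight 7 + 9 = 16 ≤ 17, value 8 + 15 = 23.
Best is crate H and crate D with total value 23.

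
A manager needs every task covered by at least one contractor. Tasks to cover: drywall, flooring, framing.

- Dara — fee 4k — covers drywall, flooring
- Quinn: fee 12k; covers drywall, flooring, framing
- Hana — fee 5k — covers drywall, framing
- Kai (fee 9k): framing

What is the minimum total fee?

Choose Dara and Hana: together they cover drywall, flooring, framing — every task.
Total fee: 4 + 5 = 9.

9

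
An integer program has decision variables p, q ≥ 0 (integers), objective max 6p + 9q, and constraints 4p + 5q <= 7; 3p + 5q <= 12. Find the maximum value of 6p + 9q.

(p,q)=(0,1): 4·0+5·1=5≤7, 3·0+5·1=5≤12, objective 9.
(p,q)=(1,0): 4·1+5·0=4≤7, 3·1+5·0=3≤12, objective 6.
(p,q)=(0,0): 4·0+5·0=0≤7, 3·0+5·0=0≤12, objective 0.
The best lattice point is (0,1), giving 9.

9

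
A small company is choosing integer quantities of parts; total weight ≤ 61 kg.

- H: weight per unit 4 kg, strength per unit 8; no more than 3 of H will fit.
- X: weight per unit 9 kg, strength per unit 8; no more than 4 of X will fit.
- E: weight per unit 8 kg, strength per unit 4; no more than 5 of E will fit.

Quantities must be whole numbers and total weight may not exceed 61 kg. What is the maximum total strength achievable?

60

H has the best ratio (8/4); taking only H gives at most 3×8 = 24 (stopped by the supply cap of 3).
Mixing does better — 3×H, 4×X, and 1×E: weight 56 ≤ 61, strength 3·8 + 4·8 + 1·4 = 60.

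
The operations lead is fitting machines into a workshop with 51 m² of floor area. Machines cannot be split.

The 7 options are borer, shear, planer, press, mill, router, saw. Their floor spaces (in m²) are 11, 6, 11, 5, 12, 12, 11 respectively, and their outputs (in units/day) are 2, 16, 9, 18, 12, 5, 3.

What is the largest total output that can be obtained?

60

shear + planer + press + mill + router: floor space 6 + 11 + 5 + 12 + 12 = 46 ≤ 51, output 16 + 9 + 18 + 12 + 5 = 60.
shear + planer + press + mill + saw: floor space 6 + 11 + 5 + 12 + 11 = 45 ≤ 51, output 16 + 9 + 18 + 12 + 3 = 58.
Best is shear, planer, press, mill, and router with total output 60.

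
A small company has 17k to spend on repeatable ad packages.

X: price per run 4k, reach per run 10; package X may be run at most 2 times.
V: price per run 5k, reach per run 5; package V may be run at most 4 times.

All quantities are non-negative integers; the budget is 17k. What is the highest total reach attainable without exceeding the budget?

X has the best ratio (10/4); taking only X gives at most 2×10 = 20 (stopped by the supply cap of 2).
Mixing does better — 2×X and 1×V: price 13 ≤ 17, reach 2·10 + 1·5 = 25.

25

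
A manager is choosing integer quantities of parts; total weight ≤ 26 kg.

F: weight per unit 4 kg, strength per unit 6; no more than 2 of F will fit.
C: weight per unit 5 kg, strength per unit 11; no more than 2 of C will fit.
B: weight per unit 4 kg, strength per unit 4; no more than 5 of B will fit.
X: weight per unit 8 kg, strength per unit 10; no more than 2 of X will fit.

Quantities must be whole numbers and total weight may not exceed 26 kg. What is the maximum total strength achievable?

44

This is a bounded integer knapsack.
Take 2×F, 2×C, and 1×X: weight 26 ≤ 26, strength 2·6 + 2·11 + 1·10 = 44.
C has the best ratio (11/5) and is taken to its limit of 2; remaining capacity is filled optimally with the others.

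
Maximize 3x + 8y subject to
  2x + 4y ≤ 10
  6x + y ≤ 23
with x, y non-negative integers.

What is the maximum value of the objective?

19

(x,y)=(1,2): 2·1+4·2=10≤10, 6·1+1·2=8≤23, objective 19.
(x,y)=(0,2): 2·0+4·2=8≤10, 6·0+1·2=2≤23, objective 16.
The best lattice point is (1,2), giving 19.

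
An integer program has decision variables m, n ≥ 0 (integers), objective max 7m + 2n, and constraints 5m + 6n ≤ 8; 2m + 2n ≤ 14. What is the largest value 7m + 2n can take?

The continuous relaxation peaks at (1.6, 0) with value 11.20; rounding to a feasible lattice point costs some objective.
(m,n)=(1,0): 5·1+6·0=5≤8, 2·1+2·0=2≤14, objective 7.
(m,n)=(0,1): 5·0+6·1=6≤8, 2·0+2·1=2≤14, objective 2.
No feasible integer point exceeds 7.

7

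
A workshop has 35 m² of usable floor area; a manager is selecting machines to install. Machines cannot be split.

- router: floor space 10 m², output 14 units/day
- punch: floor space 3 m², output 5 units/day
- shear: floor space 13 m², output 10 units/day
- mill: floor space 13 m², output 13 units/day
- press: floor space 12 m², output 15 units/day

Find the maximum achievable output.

Allowing fractional choices, the relaxed optimum would be about 44.0, but machines are indivisible.
router + mill + press: floor space 10 + 13 + 12 = 35 ≤ 35, output 14 + 13 + 15 = 42.
router + shear + press: floor space 10 + 13 + 12 = 35 ≤ 35, output 14 + 10 + 15 = 39.
Best is router, mill, and press with total output 42.

42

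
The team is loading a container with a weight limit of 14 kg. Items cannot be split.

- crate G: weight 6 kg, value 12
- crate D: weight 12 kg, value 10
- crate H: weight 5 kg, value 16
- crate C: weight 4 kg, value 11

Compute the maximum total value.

Take crate G and crate H: weight 6 + 5 = 11 ≤ 14, value 12 + 16 = 28.
No other feasible combination does better.

28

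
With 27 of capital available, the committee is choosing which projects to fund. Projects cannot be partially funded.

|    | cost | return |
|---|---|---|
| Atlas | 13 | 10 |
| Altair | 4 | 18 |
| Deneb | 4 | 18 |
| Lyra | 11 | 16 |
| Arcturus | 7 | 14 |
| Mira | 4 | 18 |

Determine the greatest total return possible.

Take Altair, Deneb, Lyra, and Mira: cost 4 + 4 + 11 + 4 = 23 ≤ 27, return 18 + 18 + 16 + 18 = 70.
No other feasible combination does better.

70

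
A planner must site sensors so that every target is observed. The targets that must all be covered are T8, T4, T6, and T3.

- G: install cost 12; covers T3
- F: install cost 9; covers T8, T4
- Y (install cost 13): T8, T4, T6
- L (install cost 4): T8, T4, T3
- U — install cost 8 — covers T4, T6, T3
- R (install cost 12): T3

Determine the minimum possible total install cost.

12

Choose L and U: together they cover T8, T4, T6, T3 — every target.
Total install cost: 4 + 8 = 12.
No cover costs less than 12.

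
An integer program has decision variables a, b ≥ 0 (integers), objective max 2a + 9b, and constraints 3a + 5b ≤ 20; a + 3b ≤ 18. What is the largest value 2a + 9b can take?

(a,b)=(0,4): 3·0+5·4=20≤20, 1·0+3·4=12≤18, objective 36.
(a,b)=(1,3): 3·1+5·3=18≤20, 1·1+3·3=10≤18, objective 29.
No feasible integer point exceeds 36.

36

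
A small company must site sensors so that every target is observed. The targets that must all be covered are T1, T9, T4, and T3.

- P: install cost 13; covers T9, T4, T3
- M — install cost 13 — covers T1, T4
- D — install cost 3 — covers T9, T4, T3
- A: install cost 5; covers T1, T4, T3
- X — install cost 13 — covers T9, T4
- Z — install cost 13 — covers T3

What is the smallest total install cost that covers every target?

8

Choose D and A: together they cover T1, T9, T4, T3 — every target.
Total install cost: 3 + 5 = 8.
No cover costs less than 8.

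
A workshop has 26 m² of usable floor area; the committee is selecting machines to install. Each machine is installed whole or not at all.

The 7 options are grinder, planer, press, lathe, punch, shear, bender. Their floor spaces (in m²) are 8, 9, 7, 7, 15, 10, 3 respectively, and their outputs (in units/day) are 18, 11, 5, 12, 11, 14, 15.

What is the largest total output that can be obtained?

Allowing fractional choices, the relaxed optimum would be about 56.2, but machines are indivisible.
grinder + shear + bender: floor space 8 + 10 + 3 = 21 ≤ 26, output 18 + 14 + 15 = 47.
grinder + press + lathe + bender: floor space 8 + 7 + 7 + 3 = 25 ≤ 26, output 18 + 5 + 12 + 15 = 50.
Best is grinder, press, lathe, and bender with total output 50.

50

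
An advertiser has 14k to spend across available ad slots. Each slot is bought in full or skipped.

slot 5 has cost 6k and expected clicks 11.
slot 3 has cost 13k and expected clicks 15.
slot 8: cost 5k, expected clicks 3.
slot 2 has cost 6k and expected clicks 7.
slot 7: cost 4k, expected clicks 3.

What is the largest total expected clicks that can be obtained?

slot 3: cost 13 ≤ 14, expected clicks 15.
slot 5 + slot 2: cost 6 + 6 = 12 ≤ 14, expected clicks 11 + 7 = 18.
slot 5 + slot 7: cost 6 + 4 = 10 ≤ 14, expected clicks 11 + 3 = 14.
Best is slot 5 and slot 2 with total expected clicks 18.

18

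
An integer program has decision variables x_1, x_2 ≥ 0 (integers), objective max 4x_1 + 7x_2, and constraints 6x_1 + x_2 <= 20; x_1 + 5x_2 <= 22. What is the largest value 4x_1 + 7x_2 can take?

(x_1,x_2)=(2,4) is feasible, giving 36.
(x_1,x_2)=(1,4) is feasible, giving 32.
(x_1,x_2)=(2,3) is feasible, giving 29.
Maximum is 36 at (x_1,x_2)=(2,4).

36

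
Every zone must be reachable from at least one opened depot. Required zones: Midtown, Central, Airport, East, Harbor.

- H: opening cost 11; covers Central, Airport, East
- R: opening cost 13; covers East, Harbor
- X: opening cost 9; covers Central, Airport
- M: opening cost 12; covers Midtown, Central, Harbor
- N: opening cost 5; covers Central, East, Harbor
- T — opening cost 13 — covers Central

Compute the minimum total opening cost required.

This is an integer covering problem.
The greedy cost-per-new-zone heuristic would pick N, X, and M for 26, but a cheaper cover exists.
Choose H and M: together they cover Midtown, Central, Airport, East, Harbor — every zone.
Total opening cost: 11 + 12 = 23.
No cover costs less than 23.

23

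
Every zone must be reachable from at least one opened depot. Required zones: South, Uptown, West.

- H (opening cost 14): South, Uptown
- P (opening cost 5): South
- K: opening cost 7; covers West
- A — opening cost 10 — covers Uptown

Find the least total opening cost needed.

21

The greedy cost-per-new-zone heuristic would pick P, K, and A for 22, but a cheaper cover exists.
Choose H and K: together they cover South, Uptown, West — every zone.
Total opening cost: 14 + 7 = 21.
No cover costs less than 21.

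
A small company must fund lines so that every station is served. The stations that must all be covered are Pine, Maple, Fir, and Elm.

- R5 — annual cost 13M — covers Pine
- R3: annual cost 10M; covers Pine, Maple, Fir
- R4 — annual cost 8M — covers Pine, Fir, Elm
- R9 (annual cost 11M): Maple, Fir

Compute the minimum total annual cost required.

18

Choose R3 and R4: together they cover Pine, Maple, Fir, Elm — every station.
Total annual cost: 10 + 8 = 18.
No cover costs less than 18.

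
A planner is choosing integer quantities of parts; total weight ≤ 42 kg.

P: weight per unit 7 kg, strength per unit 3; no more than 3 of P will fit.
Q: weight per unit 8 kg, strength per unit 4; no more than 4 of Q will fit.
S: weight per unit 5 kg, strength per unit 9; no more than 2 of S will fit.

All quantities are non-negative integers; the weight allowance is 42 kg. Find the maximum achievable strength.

1×P, 3×Q, and 2×S: weight 41 ≤ 42, strength 1·3 + 3·4 + 2·9 = 33.
4×Q and 2×S: weight 42 ≤ 42, strength 4·4 + 2·9 = 34.
Best is 34.

34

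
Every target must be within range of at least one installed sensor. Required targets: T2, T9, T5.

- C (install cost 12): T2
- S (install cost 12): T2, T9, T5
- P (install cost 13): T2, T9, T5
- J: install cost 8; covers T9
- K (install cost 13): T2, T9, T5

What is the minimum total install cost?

S alone covers T2, T9, T5 — every target.
Total install cost: 12.
No cover costs less than 12.

12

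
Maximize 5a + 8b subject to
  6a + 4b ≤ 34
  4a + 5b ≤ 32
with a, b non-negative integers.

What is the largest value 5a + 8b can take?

The continuous relaxation peaks at (0, 6.4) with value 51.20; rounding to a feasible lattice point costs some objective.
(a,b)=(0,6): 6·0+4·6=24≤34, 4·0+5·6=30≤32, objective 48.
(a,b)=(1,5): 6·1+4·5=26≤34, 4·1+5·5=29≤32, objective 45.
(a,b)=(0,5): 6·0+4·5=20≤34, 4·0+5·5=25≤32, objective 40.
Maximum is 48 at (a,b)=(0,6).

48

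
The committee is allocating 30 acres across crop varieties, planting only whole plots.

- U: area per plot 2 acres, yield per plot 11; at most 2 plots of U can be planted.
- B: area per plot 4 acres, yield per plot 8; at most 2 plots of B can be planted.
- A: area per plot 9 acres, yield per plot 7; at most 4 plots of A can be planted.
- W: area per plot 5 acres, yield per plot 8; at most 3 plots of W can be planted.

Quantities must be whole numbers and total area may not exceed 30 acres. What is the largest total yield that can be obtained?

U has the best ratio (11/2); taking only U gives at most 2×11 = 22 (stopped by the supply cap of 2).
Mixing does better — 2×U, 2×B, and 3×W: area 27 ≤ 30, yield 2·11 + 2·8 + 3·8 = 62.

62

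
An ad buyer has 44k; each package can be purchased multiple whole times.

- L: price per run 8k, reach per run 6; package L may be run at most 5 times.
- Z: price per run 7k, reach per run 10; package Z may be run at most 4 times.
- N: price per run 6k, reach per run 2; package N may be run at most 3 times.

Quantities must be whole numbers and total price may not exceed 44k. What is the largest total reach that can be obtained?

2×L and 4×Z: price 44 ≤ 44, reach 2·6 + 4·10 = 52.
1×L, 4×Z, and 1×N: price 42 ≤ 44, reach 1·6 + 4·10 + 1·2 = 48.
Best is 52.

52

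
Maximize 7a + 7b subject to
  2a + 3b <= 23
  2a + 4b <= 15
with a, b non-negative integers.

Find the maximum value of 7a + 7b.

Relaxing integrality, the LP optimum is 52.50 at (a,b) = (7.5, 0), which is not an integer point.
(a,b)=(7,0): 2·7+3·0=14≤23, 2·7+4·0=14≤15, objective 49.
(a,b)=(6,0): 2·6+3·0=12≤23, 2·6+4·0=12≤15, objective 42.
The best lattice point is (7,0), giving 49.

49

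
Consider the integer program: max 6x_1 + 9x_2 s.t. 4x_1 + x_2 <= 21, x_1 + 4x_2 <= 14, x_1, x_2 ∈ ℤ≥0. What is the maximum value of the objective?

42

Relaxing integrality, the LP optimum is 49.00 at (x_1,x_2) = (4.67, 2.33), which is not an integer point.
(x_1,x_2)=(4,2): 4·4+1·2=18≤21, 1·4+4·2=12≤14, objective 42.
(x_1,x_2)=(5,1): 4·5+1·1=21≤21, 1·5+4·1=9≤14, objective 39.
(x_1,x_2)=(3,2): 4·3+1·2=14≤21, 1·3+4·2=11≤14, objective 36.
(x_1,x_2)=(4,1): 4·4+1·1=17≤21, 1·4+4·1=8≤14, objective 33.
The best lattice point is (4,2), giving 42.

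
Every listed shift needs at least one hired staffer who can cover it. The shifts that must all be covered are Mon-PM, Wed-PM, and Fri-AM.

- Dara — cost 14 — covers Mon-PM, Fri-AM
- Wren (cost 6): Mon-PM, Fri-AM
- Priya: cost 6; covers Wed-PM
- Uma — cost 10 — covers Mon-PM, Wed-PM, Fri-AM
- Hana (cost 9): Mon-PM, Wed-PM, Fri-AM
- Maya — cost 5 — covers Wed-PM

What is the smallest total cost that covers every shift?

9

Hana alone covers Mon-PM, Wed-PM, Fri-AM — every shift.
Total cost: 9.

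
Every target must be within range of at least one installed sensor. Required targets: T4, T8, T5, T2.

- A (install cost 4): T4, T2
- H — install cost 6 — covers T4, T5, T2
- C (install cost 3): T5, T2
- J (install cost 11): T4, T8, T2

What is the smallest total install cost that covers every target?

14

This is a weighted set-cover instance.
Choose C and J: together they cover T4, T8, T5, T2 — every target.
Total install cost: 3 + 11 = 14.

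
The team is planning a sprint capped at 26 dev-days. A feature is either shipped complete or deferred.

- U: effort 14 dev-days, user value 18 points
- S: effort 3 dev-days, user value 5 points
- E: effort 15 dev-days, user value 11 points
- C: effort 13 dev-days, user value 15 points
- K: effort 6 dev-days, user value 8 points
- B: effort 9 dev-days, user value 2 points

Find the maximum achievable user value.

31

This is a 0-1 knapsack instance.
U + S + K: effort 14 + 3 + 6 = 23 ≤ 26, user value 18 + 5 + 8 = 31.
S + C + K: effort 3 + 13 + 6 = 22 ≤ 26, user value 5 + 15 + 8 = 28.
Best is U, S, and K with total user value 31.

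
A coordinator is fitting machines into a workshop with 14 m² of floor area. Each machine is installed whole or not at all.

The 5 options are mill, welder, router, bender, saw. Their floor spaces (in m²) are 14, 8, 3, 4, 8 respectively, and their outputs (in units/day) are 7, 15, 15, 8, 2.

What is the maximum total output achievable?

30

Allowing fractional choices, the relaxed optimum would be about 36.1, but machines are indivisible.
router + bender: floor space 3 + 4 = 7 ≤ 14, output 15 + 8 = 23.
welder + router: floor space 8 + 3 = 11 ≤ 14, output 15 + 15 = 30.
Best is welder and router with total output 30.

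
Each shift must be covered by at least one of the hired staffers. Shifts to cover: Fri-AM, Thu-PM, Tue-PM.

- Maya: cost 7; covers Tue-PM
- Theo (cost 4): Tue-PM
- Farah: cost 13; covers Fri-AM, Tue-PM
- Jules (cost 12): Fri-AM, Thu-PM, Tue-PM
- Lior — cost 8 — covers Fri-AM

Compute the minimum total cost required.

12

The greedy cost-per-new-shift heuristic would pick Theo and Jules for 16, but a cheaper cover exists.
Jules alone covers Fri-AM, Thu-PM, Tue-PM — every shift.
Total cost: 12.
No cover costs less than 12.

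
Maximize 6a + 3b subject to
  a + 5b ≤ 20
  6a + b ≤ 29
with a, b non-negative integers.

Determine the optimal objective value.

33

The continuous relaxation peaks at (4.31, 3.14) with value 35.28; rounding to a feasible lattice point costs some objective.
(a,b)=(4,3): 1·4+5·3=19≤20, 6·4+1·3=27≤29, objective 33.
(a,b)=(4,2): 1·4+5·2=14≤20, 6·4+1·2=26≤29, objective 30.
No feasible integer point exceeds 33.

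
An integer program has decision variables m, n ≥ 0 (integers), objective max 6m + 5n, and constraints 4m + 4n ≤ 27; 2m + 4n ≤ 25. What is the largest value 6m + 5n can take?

36

(m,n)=(6,0): 4·6+4·0=24≤27, 2·6+4·0=12≤25, objective 36.
(m,n)=(5,1): 4·5+4·1=24≤27, 2·5+4·1=14≤25, objective 35.
(m,n)=(5,0): 4·5+4·0=20≤27, 2·5+4·0=10≤25, objective 30.
The best lattice point is (6,0), giving 36.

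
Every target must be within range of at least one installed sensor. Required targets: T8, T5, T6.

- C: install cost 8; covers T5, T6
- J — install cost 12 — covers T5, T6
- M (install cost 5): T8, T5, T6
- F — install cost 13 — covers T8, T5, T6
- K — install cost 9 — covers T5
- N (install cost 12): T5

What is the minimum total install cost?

5

M alone covers T8, T5, T6 — every target.
Total install cost: 5.
No cover costs less than 5.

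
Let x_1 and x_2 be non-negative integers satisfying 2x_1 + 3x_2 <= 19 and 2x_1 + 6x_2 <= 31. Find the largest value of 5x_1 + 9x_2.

Relaxing integrality, the LP optimum is 53.50 at (x_1,x_2) = (3.5, 4), which is not an integer point.
(x_1,x_2)=(5,3): 2·5+3·3=19≤19, 2·5+6·3=28≤31, objective 52.
(x_1,x_2)=(3,4): 2·3+3·4=18≤19, 2·3+6·4=30≤31, objective 51.
(x_1,x_2)=(6,2): 2·6+3·2=18≤19, 2·6+6·2=24≤31, objective 48.
(x_1,x_2)=(4,3): 2·4+3·3=17≤19, 2·4+6·3=26≤31, objective 47.
Maximum is 52 at (x_1,x_2)=(5,3).

52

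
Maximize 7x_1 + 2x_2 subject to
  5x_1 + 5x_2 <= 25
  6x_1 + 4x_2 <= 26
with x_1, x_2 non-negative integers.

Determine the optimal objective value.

28

(x_1,x_2)=(4,0) is feasible, giving 28.
(x_1,x_2)=(3,1) is feasible, giving 23.
(x_1,x_2)=(3,0) is feasible, giving 21.
The best lattice point is (4,0), giving 28.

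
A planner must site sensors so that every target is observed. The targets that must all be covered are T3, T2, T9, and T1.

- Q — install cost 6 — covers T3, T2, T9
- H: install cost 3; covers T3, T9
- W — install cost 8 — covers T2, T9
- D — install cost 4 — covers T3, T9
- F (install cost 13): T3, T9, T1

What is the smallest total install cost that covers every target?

19

This is a weighted set-cover instance.
The greedy cost-per-new-target heuristic would pick H, Q, and F for 22, but a cheaper cover exists.
Choose Q and F: together they cover T3, T2, T9, T1 — every target.
Total install cost: 6 + 13 = 19.
No cover costs less than 19.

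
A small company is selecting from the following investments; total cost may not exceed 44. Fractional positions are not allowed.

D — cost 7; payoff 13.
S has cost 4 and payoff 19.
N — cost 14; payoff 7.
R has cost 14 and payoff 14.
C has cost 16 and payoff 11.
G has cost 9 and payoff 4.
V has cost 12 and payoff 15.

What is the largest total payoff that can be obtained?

61

D + S + R + V: cost 7 + 4 + 14 + 12 = 37 ≤ 44, payoff 13 + 19 + 14 + 15 = 61.
D + S + C + V: cost 7 + 4 + 16 + 12 = 39 ≤ 44, payoff 13 + 19 + 11 + 15 = 58.
Best is D, S, R, and V with total payoff 61.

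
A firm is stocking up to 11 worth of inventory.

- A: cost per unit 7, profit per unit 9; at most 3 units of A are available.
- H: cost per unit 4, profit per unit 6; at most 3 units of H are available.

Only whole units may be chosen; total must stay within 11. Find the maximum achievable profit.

1×A and 1×H: cost 11 ≤ 11, profit 1·9 + 1·6 = 15.
2×H: cost 8 ≤ 11, profit 2·6 = 12.
Best is 15.

15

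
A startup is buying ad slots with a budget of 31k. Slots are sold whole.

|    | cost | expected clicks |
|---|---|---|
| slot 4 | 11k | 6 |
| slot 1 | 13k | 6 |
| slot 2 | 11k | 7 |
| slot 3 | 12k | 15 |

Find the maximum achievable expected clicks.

22

Treat it as a binary knapsack problem.
Allowing fractional choices, the relaxed optimum would be about 26.4, but ad slots are indivisible.
slot 1 + slot 3: cost 13 + 12 = 25 ≤ 31, expected clicks 6 + 15 = 21.
slot 4 + slot 3: cost 11 + 12 = 23 ≤ 31, expected clicks 6 + 15 = 21.
slot 2 + slot 3: cost 11 + 12 = 23 ≤ 31, expected clicks 7 + 15 = 22.
Best is slot 2 and slot 3 with total expected clicks 22.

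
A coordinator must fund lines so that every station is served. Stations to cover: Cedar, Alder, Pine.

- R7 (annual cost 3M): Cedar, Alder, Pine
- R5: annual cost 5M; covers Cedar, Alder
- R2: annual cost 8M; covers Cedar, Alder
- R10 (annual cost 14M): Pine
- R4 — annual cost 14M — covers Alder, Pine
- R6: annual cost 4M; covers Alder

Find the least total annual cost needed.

3

This is a weighted set-cover instance.
R7 alone covers Cedar, Alder, Pine — every station.
Total annual cost: 3.
No cover costs less than 3.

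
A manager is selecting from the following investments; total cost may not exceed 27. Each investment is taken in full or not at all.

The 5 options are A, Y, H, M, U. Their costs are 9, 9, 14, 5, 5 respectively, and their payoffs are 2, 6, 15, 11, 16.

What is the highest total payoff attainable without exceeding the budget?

42

Treat it as a binary knapsack problem.
Allowing fractional choices, the relaxed optimum would be about 44.0, but investments are indivisible.
H + M + U: cost 14 + 5 + 5 = 24 ≤ 27, payoff 15 + 11 + 16 = 42.
Y + M + U: cost 9 + 5 + 5 = 19 ≤ 27, payoff 6 + 11 + 16 = 33.
Best is H, M, and U with total payoff 42.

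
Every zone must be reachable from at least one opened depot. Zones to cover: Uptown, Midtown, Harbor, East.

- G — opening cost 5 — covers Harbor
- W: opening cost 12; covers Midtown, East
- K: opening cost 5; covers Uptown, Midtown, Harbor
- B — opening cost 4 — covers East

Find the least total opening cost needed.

Choose K and B: together they cover Uptown, Midtown, Harbor, East — every zone.
Total opening cost: 5 + 4 = 9.
No cover costs less than 9.

9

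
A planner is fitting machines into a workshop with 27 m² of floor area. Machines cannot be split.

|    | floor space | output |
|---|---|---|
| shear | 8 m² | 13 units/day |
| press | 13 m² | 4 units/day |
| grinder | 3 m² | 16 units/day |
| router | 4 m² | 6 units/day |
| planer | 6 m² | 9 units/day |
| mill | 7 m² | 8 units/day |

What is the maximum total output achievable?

shear + grinder + router + planer: floor space 8 + 3 + 4 + 6 = 21 ≤ 27, output 13 + 16 + 6 + 9 = 44.
shear + grinder + planer + mill: floor space 8 + 3 + 6 + 7 = 24 ≤ 27, output 13 + 16 + 9 + 8 = 46.
shear + grinder + router + mill: floor space 8 + 3 + 4 + 7 = 22 ≤ 27, output 13 + 16 + 6 + 8 = 43.
Best is shear, grinder, planer, and mill with total output 46.

46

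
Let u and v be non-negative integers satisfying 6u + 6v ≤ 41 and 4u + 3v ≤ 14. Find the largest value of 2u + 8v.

32

The continuous relaxation peaks at (0, 4.67) with value 37.33; rounding to a feasible lattice point costs some objective.
(u,v)=(0,4): 6·0+6·4=24≤41, 4·0+3·4=12≤14, objective 32.
(u,v)=(1,3): 6·1+6·3=24≤41, 4·1+3·3=13≤14, objective 26.
(u,v)=(0,3): 6·0+6·3=18≤41, 4·0+3·3=9≤14, objective 24.
No feasible integer point exceeds 32.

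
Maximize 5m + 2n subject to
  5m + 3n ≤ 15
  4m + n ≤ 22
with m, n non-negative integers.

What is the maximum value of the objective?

15

(m,n)=(3,0) is feasible, giving 15.
(m,n)=(2,1) is feasible, giving 12.
(m,n)=(2,0) is feasible, giving 10.
No feasible integer point exceeds 15.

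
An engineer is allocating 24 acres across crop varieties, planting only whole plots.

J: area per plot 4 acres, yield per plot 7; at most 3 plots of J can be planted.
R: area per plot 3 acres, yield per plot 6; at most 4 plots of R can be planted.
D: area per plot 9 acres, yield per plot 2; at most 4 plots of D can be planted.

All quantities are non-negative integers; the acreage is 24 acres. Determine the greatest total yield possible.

45

3×J and 4×R: area 24 ≤ 24, yield 3·7 + 4·6 = 45.
3×J and 3×R: area 21 ≤ 24, yield 3·7 + 3·6 = 39.
Best is 45.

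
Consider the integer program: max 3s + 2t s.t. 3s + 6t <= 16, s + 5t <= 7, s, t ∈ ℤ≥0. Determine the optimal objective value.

(s,t)=(5,0) is feasible, giving 15.
(s,t)=(4,0) is feasible, giving 12.
Maximum is 15 at (s,t)=(5,0).

15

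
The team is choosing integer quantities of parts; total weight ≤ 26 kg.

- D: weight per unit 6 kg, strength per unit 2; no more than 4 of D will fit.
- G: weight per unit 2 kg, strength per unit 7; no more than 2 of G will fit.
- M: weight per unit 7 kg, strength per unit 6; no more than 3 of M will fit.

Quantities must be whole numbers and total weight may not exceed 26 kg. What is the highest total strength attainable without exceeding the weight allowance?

32

G has the best ratio (7/2); taking only G gives at most 2×7 = 14 (stopped by the supply cap of 2).
Mixing does better — 2×G and 3×M: weight 25 ≤ 26, strength 2·7 + 3·6 = 32.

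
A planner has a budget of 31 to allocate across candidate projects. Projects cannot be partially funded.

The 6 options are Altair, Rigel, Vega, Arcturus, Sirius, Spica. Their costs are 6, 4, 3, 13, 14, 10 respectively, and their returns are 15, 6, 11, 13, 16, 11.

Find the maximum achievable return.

Allowing fractional choices, the relaxed optimum would be about 52.4, but projects are indivisible.
Altair + Rigel + Vega + Arcturus: cost 6 + 4 + 3 + 13 = 26 ≤ 31, return 15 + 6 + 11 + 13 = 45.
Rigel + Vega + Sirius + Spica: cost 4 + 3 + 14 + 10 = 31 ≤ 31, return 6 + 11 + 16 + 11 = 44.
Altair + Rigel + Vega + Sirius: cost 6 + 4 + 3 + 14 = 27 ≤ 31, return 15 + 6 + 11 + 16 = 48.
Best is Altair, Rigel, Vega, and Sirius with total return 48.

48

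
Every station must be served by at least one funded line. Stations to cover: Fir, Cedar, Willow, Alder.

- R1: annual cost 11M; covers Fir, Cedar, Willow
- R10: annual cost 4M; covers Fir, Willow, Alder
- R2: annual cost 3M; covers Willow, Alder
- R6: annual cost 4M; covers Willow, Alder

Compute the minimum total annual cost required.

The greedy cost-per-new-station heuristic would pick R10 and R1 for 15, but a cheaper cover exists.
Choose R1 and R2: together they cover Fir, Cedar, Willow, Alder — every station.
Total annual cost: 11 + 3 = 14.
No cover costs less than 14.

14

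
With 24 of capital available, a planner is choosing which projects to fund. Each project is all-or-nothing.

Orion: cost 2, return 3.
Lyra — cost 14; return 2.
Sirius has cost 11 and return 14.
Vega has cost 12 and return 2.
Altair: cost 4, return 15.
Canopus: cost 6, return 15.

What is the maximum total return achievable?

Sirius + Altair + Canopus: cost 11 + 4 + 6 = 21 ≤ 24, return 14 + 15 + 15 = 44.
Orion + Sirius + Altair + Canopus: cost 2 + 11 + 4 + 6 = 23 ≤ 24, return 3 + 14 + 15 + 15 = 47.
Best is Orion, Sirius, Altair, and Canopus with total return 47.

47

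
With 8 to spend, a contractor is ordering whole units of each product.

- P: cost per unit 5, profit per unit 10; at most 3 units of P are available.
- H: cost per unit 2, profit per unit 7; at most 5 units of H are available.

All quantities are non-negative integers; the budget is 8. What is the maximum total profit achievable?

This is a bounded integer knapsack.
3×H: cost 6 ≤ 8, profit 3·7 = 21.
4×H: cost 8 ≤ 8, profit 4·7 = 28.
Best is 28.

28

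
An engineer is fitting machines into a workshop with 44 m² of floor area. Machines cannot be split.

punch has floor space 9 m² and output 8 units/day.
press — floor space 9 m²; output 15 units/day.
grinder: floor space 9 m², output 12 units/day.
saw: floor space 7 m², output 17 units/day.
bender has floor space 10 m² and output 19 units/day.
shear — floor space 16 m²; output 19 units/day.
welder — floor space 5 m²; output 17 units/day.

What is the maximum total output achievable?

Treat it as a binary knapsack problem.
Allowing fractional choices, the relaxed optimum would be about 84.8, but machines are indivisible.
punch + grinder + saw + bender + welder: floor space 9 + 9 + 7 + 10 + 5 = 40 ≤ 44, output 8 + 12 + 17 + 19 + 17 = 73.
punch + press + saw + bender + welder: floor space 9 + 9 + 7 + 10 + 5 = 40 ≤ 44, output 8 + 15 + 17 + 19 + 17 = 76.
press + grinder + saw + bender + welder: floor space 9 + 9 + 7 + 10 + 5 = 40 ≤ 44, output 15 + 12 + 17 + 19 + 17 = 80.
Best is press, grinder, saw, bender, and welder with total output 80.

80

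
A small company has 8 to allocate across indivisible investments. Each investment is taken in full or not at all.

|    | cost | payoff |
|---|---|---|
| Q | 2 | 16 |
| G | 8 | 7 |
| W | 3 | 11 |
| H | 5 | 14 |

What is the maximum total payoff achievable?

30

Allowing fractional choices, the relaxed optimum would be about 35.4, but investments are indivisible.
Q + W: cost 2 + 3 = 5 ≤ 8, payoff 16 + 11 = 27.
W + H: cost 3 + 5 = 8 ≤ 8, payoff 11 + 14 = 25.
Q + H: cost 2 + 5 = 7 ≤ 8, payoff 16 + 14 = 30.
Best is Q and H with total payoff 30.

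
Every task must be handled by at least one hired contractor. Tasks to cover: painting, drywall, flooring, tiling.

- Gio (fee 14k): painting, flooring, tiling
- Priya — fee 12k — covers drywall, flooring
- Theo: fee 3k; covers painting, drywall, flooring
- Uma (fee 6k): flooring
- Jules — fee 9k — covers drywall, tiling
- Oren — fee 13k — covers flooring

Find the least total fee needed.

Choose Theo and Jules: together they cover painting, drywall, flooring, tiling — every task.
Total fee: 3 + 9 = 12.
No cover costs less than 12.

12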